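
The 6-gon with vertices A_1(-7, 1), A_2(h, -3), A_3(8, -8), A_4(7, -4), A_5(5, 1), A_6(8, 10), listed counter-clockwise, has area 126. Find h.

Write out the shoelace sum; only the two edges meeting at A_2 involve h:
2·Area = [((-7)·(-3) − h·1) + (h·(-8) − 8·(-3))] + 171
       = -9·h + 216 = 252
⇒ h = -4.

-4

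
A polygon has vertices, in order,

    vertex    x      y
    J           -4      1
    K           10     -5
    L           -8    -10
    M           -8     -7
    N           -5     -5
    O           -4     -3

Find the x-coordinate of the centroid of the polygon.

-8/15

Apply Gauss's area formula. First the cross-terms c_i = x_i·y_{i+1} − x_{i+1}·y_i:
  10, -140, -24, 5, -5, -16  ⇒  2A = -170, A = -85.
Then Σ (x_i + x_{i+1})·c_i = 272, so x̄ = 272 / (6·(-85)) = -8/15.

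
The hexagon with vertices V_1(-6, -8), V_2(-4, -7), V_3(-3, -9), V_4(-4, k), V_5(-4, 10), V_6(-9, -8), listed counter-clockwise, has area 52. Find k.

9

Write out the shoelace sum; only the two edges meeting at V_4 involve k:
2·Area = [((-3)·k − (-4)·(-9)) + ((-4)·10 − (-4)·k)] + 171
       = 1·k + 95 = 104
⇒ k = 9.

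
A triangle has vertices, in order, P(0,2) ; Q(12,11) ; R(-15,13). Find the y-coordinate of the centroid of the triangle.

Apply Gauss's area formula. First the cross-terms c_i = x_i·y_{i+1} − x_{i+1}·y_i:
  -24, 321, -30  ⇒  2A = 267, A = 133.5.
Then Σ (y_i + y_{i+1})·c_i = 6942, so ȳ = 6942 / (6·133.5) = 26/3.

26/3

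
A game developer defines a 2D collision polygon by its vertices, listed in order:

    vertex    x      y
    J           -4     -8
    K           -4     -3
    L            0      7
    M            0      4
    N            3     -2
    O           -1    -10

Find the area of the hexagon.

J→K: (-4)(-3) − (-4)(-8) = -20
K→L: (-4)(7) − (0)(-3) = -28
L→M: (0)(4) − (0)(7) = 0
M→N: (0)(-2) − (3)(4) = -12
N→O: (3)(-10) − (-1)(-2) = -32
O→J: (-1)(-8) − (-4)(-10) = -32
Σ = -124
Area = |Σ|/2 = 62.

62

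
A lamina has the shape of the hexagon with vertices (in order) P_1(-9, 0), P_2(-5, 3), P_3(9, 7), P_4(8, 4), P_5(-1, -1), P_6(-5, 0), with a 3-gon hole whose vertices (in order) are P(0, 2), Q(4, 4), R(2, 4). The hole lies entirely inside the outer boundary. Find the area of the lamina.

57

Outer boundary:
Σ = (-27) + (-62) + (-20) + (-4) + (-5) + (0) = -118
Area = |Σ|/2 = 59.
Hole:
Apply the surveyor's formula: 2A = Σ (x_i·y_{i+1} − x_{i+1}·y_i), indices taken mod 3.
Cross-terms: -8, 8, 4  ⇒  Σ = 4
Area = |Σ|/2 = 2.
Net area = 59 − 2 = 57.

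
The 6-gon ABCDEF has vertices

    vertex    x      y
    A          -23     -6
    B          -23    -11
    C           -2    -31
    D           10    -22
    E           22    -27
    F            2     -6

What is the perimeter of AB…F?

|AB| = √((0)² + (-5)²) = √25 = 5
|BC| = √((21)² + (-20)²) = √841 = 29
|CD| = √((12)² + (9)²) = √225 = 15
|DE| = √((12)² + (-5)²) = √169 = 13
|EF| = √((-20)² + (21)²) = √841 = 29
|FA| = √((-25)² + (0)²) = √625 = 25
Perimeter = 5 + 29 + 15 + 13 + 29 + 25 = 116.

116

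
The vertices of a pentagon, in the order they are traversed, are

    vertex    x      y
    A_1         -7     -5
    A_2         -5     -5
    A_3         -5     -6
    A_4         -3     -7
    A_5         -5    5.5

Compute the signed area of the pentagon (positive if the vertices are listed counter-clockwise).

22

A_1→A_2: (-7)(-5) − (-5)(-5) = 10
A_2→A_3: (-5)(-6) − (-5)(-5) = 5
A_3→A_4: (-5)(-7) − (-3)(-6) = 17
A_4→A_5: (-3)(5.5) − (-5)(-7) = -51.5
A_5→A_1: (-5)(-5) − (-7)(5.5) = 63.5
Σ = 44
Signed area = Σ/2 = 22 (positive ⇒ counter-clockwise traversal).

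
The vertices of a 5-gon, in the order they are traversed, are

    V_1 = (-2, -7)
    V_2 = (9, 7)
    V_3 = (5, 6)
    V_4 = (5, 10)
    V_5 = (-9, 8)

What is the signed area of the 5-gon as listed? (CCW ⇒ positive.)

Apply the surveyor's formula: 2A = Σ (x_i·y_{i+1} − x_{i+1}·y_i), indices taken mod 5.
Σ = (49) + (19) + (20) + (130) + (79) = 297
Signed area = Σ/2 = 148.5 (positive ⇒ counter-clockwise traversal).

148.5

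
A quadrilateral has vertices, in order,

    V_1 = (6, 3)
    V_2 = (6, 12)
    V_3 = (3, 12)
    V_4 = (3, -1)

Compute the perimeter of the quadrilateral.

30

|V_1V_2| = √((0)² + (9)²) = √81 = 9
|V_2V_3| = √((-3)² + (0)²) = √9 = 3
|V_3V_4| = √((0)² + (-13)²) = √169 = 13
|V_4V_1| = √((3)² + (4)²) = √25 = 5
Perimeter = 9 + 3 + 13 + 5 = 30.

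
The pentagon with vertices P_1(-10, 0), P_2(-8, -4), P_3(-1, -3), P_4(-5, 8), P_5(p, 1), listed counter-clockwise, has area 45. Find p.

-6

Write out the shoelace sum; only the two edges meeting at P_5 involve p:
2·Area = [((-5)·1 − p·8) + (p·0 − (-10)·1)] + 37
       = -8·p + 42 = 90
⇒ p = -6.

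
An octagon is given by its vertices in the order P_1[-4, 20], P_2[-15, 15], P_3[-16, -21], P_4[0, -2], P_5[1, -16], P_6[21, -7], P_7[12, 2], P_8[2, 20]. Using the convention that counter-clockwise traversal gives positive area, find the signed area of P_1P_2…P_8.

P_1→P_2: (-4)(15) − (-15)(20) = 240
P_2→P_3: (-15)(-21) − (-16)(15) = 555
P_3→P_4: (-16)(-2) − (0)(-21) = 32
P_4→P_5: (0)(-16) − (1)(-2) = 2
P_5→P_6: (1)(-7) − (21)(-16) = 329
P_6→P_7: (21)(2) − (12)(-7) = 126
P_7→P_8: (12)(20) − (2)(2) = 236
P_8→P_1: (2)(20) − (-4)(20) = 120
Σ = 1640
Signed area = Σ/2 = 820 (positive ⇒ counter-clockwise traversal).

820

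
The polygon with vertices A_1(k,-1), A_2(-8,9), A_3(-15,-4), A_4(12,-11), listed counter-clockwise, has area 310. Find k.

13

The doubled signed area Σ (x_i y_{i+1} − x_{i+1} y_i) is linear in k.
With k=0 it equals 360; the coefficient of k is 20 (from the two edges through A_1).
So 20·k + 360 = 2·310 = 620 ⇒ k = 13.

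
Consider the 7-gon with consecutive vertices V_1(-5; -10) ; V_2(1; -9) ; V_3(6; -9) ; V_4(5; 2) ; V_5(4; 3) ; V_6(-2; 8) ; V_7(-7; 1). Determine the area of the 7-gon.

165.5

V_1→V_2: (-5)(-9) − (1)(-10) = 55
V_2→V_3: (1)(-9) − (6)(-9) = 45
V_3→V_4: (6)(2) − (5)(-9) = 57
V_4→V_5: (5)(3) − (4)(2) = 7
V_5→V_6: (4)(8) − (-2)(3) = 38
V_6→V_7: (-2)(1) − (-7)(8) = 54
V_7→V_1: (-7)(-10) − (-5)(1) = 75
Σ = 331
Area = |Σ|/2 = 165.5.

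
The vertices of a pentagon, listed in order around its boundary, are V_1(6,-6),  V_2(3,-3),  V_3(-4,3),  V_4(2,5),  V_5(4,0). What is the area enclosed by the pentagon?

36.5

Cross-terms: 0, -3, -26, -20, -24  ⇒  Σ = -73
Area = |Σ|/2 = 36.5.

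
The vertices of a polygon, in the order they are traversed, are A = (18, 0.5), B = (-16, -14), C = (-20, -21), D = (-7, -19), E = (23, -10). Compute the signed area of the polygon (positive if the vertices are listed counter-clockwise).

Apply Gauss's area formula: 2A = Σ (x_i·y_{i+1} − x_{i+1}·y_i), indices taken mod 5.
Σ = (-244) + (56) + (233) + (507) + (191.5) = 743.5
Signed area = Σ/2 = 371.75 (positive ⇒ counter-clockwise traversal).

371.75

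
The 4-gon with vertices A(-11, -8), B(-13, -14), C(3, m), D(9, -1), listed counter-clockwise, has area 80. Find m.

Write out the shoelace sum; only the two edges meeting at C involve m:
2·Area = [((-13)·m − 3·(-14)) + (3·(-1) − 9·m)] + -33
       = -22·m + 6 = 160
⇒ m = -7.

-7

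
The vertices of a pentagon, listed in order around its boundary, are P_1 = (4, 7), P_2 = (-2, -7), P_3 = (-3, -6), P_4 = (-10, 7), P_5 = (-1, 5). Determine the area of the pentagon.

87

Σ = (-14) + (-9) + (-81) + (-43) + (-27) = -174
Area = |Σ|/2 = 87.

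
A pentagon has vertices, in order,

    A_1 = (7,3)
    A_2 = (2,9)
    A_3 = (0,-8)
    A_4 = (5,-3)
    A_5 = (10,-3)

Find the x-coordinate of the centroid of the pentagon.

Apply the shoelace formula. First the cross-terms c_i = x_i·y_{i+1} − x_{i+1}·y_i:
  57, -16, 40, 15, 51  ⇒  2A = 147, A = 73.5.
Then Σ (x_i + x_{i+1})·c_i = 1773, so x̄ = 1773 / (6·73.5) = 197/49.

197/49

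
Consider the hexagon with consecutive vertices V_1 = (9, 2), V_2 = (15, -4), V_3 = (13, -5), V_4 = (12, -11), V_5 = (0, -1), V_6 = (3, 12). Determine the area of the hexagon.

Apply Gauss's area formula: 2A = Σ (x_i·y_{i+1} − x_{i+1}·y_i), indices taken mod 6.
V_1→V_2: (9)(-4) − (15)(2) = -66
V_2→V_3: (15)(-5) − (13)(-4) = -23
V_3→V_4: (13)(-11) − (12)(-5) = -83
V_4→V_5: (12)(-1) − (0)(-11) = -12
V_5→V_6: (0)(12) − (3)(-1) = 3
V_6→V_1: (3)(2) − (9)(12) = -102
Σ = -283
Area = |Σ|/2 = 141.5.

141.5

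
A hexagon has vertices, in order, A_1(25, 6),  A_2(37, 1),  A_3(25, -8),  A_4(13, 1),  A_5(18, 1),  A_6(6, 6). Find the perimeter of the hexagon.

|A_1A_2| = √((12)² + (-5)²) = √169 = 13
|A_2A_3| = √((-12)² + (-9)²) = √225 = 15
|A_3A_4| = √((-12)² + (9)²) = √225 = 15
|A_4A_5| = √((5)² + (0)²) = √25 = 5
|A_5A_6| = √((-12)² + (5)²) = √169 = 13
|A_6A_1| = √((19)² + (0)²) = √361 = 19
Perimeter = 13 + 15 + 15 + 5 + 13 + 19 = 80.

80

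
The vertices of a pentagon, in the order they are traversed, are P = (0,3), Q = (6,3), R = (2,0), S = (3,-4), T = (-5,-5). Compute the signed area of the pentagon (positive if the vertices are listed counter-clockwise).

-41

Apply the surveyor's formula: 2A = Σ (x_i·y_{i+1} − x_{i+1}·y_i), indices taken mod 5.
Σ = (-18) + (-6) + (-8) + (-35) + (-15) = -82
Signed area = Σ/2 = -41 (negative ⇒ clockwise traversal).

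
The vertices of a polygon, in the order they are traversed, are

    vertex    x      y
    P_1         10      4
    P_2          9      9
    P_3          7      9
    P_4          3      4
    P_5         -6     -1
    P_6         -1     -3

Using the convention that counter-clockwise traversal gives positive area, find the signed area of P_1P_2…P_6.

68.5

Apply the shoelace formula: 2A = Σ (x_i·y_{i+1} − x_{i+1}·y_i), indices taken mod 6.
Σ = (54) + (18) + (1) + (21) + (17) + (26) = 137
Signed area = Σ/2 = 68.5 (positive ⇒ counter-clockwise traversal).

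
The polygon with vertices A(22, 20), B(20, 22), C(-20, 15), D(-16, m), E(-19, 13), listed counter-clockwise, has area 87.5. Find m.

Write out the shoelace sum; only the two edges meeting at D involve m:
2·Area = [((-20)·m − (-16)·15) + ((-16)·13 − (-19)·m)] + 158
       = -1·m + 190 = 175
⇒ m = 15.

15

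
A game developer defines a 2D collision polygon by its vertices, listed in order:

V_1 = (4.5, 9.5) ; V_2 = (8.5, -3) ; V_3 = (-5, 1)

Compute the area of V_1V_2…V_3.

Apply Gauss's area formula: 2A = Σ (x_i·y_{i+1} − x_{i+1}·y_i), indices taken mod 3.
Cross-terms: -94.25, -6.5, -52  ⇒  Σ = -152.75
Area = |Σ|/2 = 76.375.

76.375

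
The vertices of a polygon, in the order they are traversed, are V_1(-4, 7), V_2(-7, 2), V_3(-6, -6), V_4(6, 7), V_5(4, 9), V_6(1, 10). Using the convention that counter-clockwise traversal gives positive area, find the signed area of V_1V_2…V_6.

96.5

Σ = (41) + (54) + (-6) + (26) + (31) + (47) = 193
Signed area = Σ/2 = 96.5 (positive ⇒ counter-clockwise traversal).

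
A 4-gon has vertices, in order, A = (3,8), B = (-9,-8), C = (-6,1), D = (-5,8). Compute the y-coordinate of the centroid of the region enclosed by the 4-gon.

Apply the shoelace formula. First the cross-terms c_i = x_i·y_{i+1} − x_{i+1}·y_i:
  48, -57, -43, -64  ⇒  2A = -116, A = -58.
Then Σ (y_i + y_{i+1})·c_i = -1012, so ȳ = -1012 / (6·(-58)) = 253/87.

253/87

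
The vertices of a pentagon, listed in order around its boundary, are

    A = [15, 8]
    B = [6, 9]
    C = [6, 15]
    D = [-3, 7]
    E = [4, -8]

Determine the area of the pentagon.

Apply the shoelace (surveyor's) formula: 2A = Σ (x_i·y_{i+1} − x_{i+1}·y_i), indices taken mod 5.
Σ = (87) + (36) + (87) + (-4) + (152) = 358
Area = |Σ|/2 = 179.

179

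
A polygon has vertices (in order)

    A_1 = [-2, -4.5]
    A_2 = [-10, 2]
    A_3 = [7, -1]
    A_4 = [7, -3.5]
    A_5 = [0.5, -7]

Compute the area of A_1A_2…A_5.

Σ = (-49) + (-4) + (-17.5) + (-47.25) + (-16.25) = -134
Area = |Σ|/2 = 67.

67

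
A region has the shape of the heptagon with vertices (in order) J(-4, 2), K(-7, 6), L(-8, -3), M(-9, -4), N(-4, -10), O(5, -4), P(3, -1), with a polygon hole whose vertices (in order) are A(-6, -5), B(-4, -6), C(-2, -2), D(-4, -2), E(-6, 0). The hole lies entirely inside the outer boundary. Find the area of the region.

Outer boundary:
Σ = (-10) + (69) + (5) + (74) + (66) + (7) + (2) = 213
Area = |Σ|/2 = 106.5.
Hole:
Apply the shoelace formula: 2A = Σ (x_i·y_{i+1} − x_{i+1}·y_i), indices taken mod 5.
Σ = (16) + (-4) + (-4) + (-12) + (30) = 26
Area = |Σ|/2 = 13.
Net area = 106.5 − 13 = 93.5.

93.5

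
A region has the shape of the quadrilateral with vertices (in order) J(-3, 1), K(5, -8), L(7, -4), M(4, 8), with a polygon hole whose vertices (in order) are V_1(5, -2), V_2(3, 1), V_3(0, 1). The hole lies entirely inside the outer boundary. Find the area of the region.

73

Outer boundary:
J→K: (-3)(-8) − (5)(1) = 19
K→L: (5)(-4) − (7)(-8) = 36
L→M: (7)(8) − (4)(-4) = 72
M→J: (4)(1) − (-3)(8) = 28
Σ = 155
Area = |Σ|/2 = 77.5.
Hole:
Apply the shoelace (surveyor's) formula: 2A = Σ (x_i·y_{i+1} − x_{i+1}·y_i), indices taken mod 3.
V_1→V_2: (5)(1) − (3)(-2) = 11
V_2→V_3: (3)(1) − (0)(1) = 3
V_3→V_1: (0)(-2) − (5)(1) = -5
Σ = 9
Area = |Σ|/2 = 4.5.
Net area = 77.5 − 4.5 = 73.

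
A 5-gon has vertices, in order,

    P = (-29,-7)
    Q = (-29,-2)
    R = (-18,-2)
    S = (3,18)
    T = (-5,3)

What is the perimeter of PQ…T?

88

|PQ| = √((0)² + (5)²) = √25 = 5
|QR| = √((11)² + (0)²) = √121 = 11
|RS| = √((21)² + (20)²) = √841 = 29
|ST| = √((-8)² + (-15)²) = √289 = 17
|TP| = √((-24)² + (-10)²) = √676 = 26
Perimeter = 5 + 11 + 29 + 17 + 26 = 88.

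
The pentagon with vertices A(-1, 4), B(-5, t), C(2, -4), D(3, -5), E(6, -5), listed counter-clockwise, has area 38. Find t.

Write out the shoelace sum; only the two edges meeting at B involve t:
2·Area = [((-1)·t − (-5)·4) + ((-5)·(-4) − 2·t)] + 36
       = -3·t + 76 = 76
⇒ t = 0.

0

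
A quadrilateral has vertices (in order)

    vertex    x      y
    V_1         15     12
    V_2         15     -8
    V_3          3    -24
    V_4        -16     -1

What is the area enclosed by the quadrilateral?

V_1→V_2: (15)(-8) − (15)(12) = -300
V_2→V_3: (15)(-24) − (3)(-8) = -336
V_3→V_4: (3)(-1) − (-16)(-24) = -387
V_4→V_1: (-16)(12) − (15)(-1) = -177
Σ = -1200
Area = |Σ|/2 = 600.

600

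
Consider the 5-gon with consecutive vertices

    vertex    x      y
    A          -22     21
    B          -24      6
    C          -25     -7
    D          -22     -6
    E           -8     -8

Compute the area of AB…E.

Apply Gauss's area formula: 2A = Σ (x_i·y_{i+1} − x_{i+1}·y_i), indices taken mod 5.
Σ = (372) + (318) + (-4) + (128) + (-344) = 470
Area = |Σ|/2 = 235.

235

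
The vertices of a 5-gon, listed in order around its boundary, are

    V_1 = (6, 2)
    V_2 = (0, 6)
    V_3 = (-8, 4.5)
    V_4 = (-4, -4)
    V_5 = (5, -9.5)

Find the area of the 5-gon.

129.5

Apply Gauss's area formula: 2A = Σ (x_i·y_{i+1} − x_{i+1}·y_i), indices taken mod 5.
Σ = (36) + (48) + (50) + (58) + (67) = 259
Area = |Σ|/2 = 129.5.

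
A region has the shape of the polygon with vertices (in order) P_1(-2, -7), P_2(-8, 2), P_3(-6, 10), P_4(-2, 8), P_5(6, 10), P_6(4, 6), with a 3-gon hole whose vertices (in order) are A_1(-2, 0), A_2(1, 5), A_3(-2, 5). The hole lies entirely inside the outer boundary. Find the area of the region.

Outer boundary:
Σ = (-60) + (-68) + (-28) + (-68) + (-4) + (-16) = -244
Area = |Σ|/2 = 122.
Hole:
Apply the shoelace formula: 2A = Σ (x_i·y_{i+1} − x_{i+1}·y_i), indices taken mod 3.
Σ = (-10) + (15) + (10) = 15
Area = |Σ|/2 = 7.5.
Net area = 122 − 7.5 = 114.5.

114.5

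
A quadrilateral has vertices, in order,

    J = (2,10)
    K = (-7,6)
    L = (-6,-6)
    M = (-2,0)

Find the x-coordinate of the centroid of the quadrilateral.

Apply Gauss's area formula. First the cross-terms c_i = x_i·y_{i+1} − x_{i+1}·y_i:
  82, 78, -12, -20  ⇒  2A = 128, A = 64.
Then Σ (x_i + x_{i+1})·c_i = -1328, so x̄ = -1328 / (6·64) = -83/24.

-83/24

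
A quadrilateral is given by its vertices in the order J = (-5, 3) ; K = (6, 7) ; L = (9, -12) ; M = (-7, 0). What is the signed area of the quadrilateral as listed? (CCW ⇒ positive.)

-146.5

Apply the shoelace formula: 2A = Σ (x_i·y_{i+1} − x_{i+1}·y_i), indices taken mod 4.
Σ = (-53) + (-135) + (-84) + (-21) = -293
Signed area = Σ/2 = -146.5 (negative ⇒ clockwise traversal).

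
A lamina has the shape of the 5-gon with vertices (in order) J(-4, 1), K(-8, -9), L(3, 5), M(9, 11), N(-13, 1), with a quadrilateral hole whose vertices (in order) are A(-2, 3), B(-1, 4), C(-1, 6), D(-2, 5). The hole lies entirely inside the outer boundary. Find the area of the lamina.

Outer boundary:
Σ = (44) + (-13) + (-12) + (152) + (-9) = 162
Area = |Σ|/2 = 81.
Hole:
Apply the surveyor's formula: 2A = Σ (x_i·y_{i+1} − x_{i+1}·y_i), indices taken mod 4.
A→B: (-2)(4) − (-1)(3) = -5
B→C: (-1)(6) − (-1)(4) = -2
C→D: (-1)(5) − (-2)(6) = 7
D→A: (-2)(3) − (-2)(5) = 4
Σ = 4
Area = |Σ|/2 = 2.
Net area = 81 − 2 = 79.

79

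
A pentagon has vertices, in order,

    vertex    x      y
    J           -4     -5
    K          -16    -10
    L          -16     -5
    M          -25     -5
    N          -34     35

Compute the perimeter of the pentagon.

|JK| = √((-12)² + (-5)²) = √169 = 13
|KL| = √((0)² + (5)²) = √25 = 5
|LM| = √((-9)² + (0)²) = √81 = 9
|MN| = √((-9)² + (40)²) = √1681 = 41
|NJ| = √((30)² + (-40)²) = √2500 = 50
Perimeter = 13 + 5 + 9 + 41 + 50 = 118.

118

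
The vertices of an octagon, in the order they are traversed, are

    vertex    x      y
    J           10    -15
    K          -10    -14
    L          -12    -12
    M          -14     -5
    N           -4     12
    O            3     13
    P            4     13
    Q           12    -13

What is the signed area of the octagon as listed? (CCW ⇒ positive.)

Σ = (-290) + (-48) + (-108) + (-188) + (-88) + (-13) + (-208) + (-50) = -993
Signed area = Σ/2 = -496.5 (negative ⇒ clockwise traversal).

-496.5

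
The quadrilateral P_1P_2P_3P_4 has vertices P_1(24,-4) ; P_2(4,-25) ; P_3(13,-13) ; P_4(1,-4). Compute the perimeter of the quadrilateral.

82

|P_1P_2| = √((-20)² + (-21)²) = √841 = 29
|P_2P_3| = √((9)² + (12)²) = √225 = 15
|P_3P_4| = √((-12)² + (9)²) = √225 = 15
|P_4P_1| = √((23)² + (0)²) = √529 = 23
Perimeter = 29 + 15 + 15 + 23 = 82.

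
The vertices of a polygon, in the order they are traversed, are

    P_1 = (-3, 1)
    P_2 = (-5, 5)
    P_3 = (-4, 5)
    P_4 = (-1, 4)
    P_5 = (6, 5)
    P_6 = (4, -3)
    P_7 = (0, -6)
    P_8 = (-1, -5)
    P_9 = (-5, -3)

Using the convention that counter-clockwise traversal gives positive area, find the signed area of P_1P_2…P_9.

Apply the surveyor's formula: 2A = Σ (x_i·y_{i+1} − x_{i+1}·y_i), indices taken mod 9.
Σ = (-10) + (-5) + (-11) + (-29) + (-38) + (-24) + (-6) + (-22) + (-14) = -159
Signed area = Σ/2 = -79.5 (negative ⇒ clockwise traversal).

-79.5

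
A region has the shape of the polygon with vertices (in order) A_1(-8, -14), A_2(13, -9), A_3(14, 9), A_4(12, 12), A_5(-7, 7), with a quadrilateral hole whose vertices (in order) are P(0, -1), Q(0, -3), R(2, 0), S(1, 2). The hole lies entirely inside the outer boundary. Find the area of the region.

Outer boundary:
Apply the shoelace (surveyor's) formula: 2A = Σ (x_i·y_{i+1} − x_{i+1}·y_i), indices taken mod 5.
Cross-terms: 254, 243, 60, 168, 154  ⇒  Σ = 879
Area = |Σ|/2 = 439.5.
Hole:
Σ = (0) + (6) + (4) + (-1) = 9
Area = |Σ|/2 = 4.5.
Net area = 439.5 − 4.5 = 435.

435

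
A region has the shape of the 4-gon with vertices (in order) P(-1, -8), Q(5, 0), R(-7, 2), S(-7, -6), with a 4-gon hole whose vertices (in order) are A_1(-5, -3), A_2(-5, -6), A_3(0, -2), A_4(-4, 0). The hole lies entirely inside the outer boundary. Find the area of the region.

63.5

Outer boundary:
Apply the shoelace formula: 2A = Σ (x_i·y_{i+1} − x_{i+1}·y_i), indices taken mod 4.
Σ = (40) + (10) + (56) + (50) = 156
Area = |Σ|/2 = 78.
Hole:
Apply the shoelace formula: 2A = Σ (x_i·y_{i+1} − x_{i+1}·y_i), indices taken mod 4.
Cross-terms: 15, 10, -8, 12  ⇒  Σ = 29
Area = |Σ|/2 = 14.5.
Net area = 78 − 14.5 = 63.5.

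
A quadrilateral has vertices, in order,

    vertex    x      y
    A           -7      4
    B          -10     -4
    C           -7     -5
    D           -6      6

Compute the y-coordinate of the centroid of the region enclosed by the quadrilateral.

-5/6

Apply Gauss's area formula. First the cross-terms c_i = x_i·y_{i+1} − x_{i+1}·y_i:
  68, 22, -72, 18  ⇒  2A = 36, A = 18.
Then Σ (y_i + y_{i+1})·c_i = -90, so ȳ = -90 / (6·18) = -5/6.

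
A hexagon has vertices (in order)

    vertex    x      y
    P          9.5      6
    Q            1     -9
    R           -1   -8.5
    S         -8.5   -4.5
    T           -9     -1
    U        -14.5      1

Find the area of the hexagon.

Σ = (-91.5) + (-17.5) + (-67.75) + (-32) + (-23.5) + (-96.5) = -328.75
Area = |Σ|/2 = 164.375.

164.375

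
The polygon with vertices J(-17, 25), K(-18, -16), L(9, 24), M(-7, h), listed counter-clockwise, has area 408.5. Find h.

15

Write out the shoelace sum; only the two edges meeting at M involve h:
2·Area = [(9·h − (-7)·24) + ((-7)·25 − (-17)·h)] + 434
       = 26·h + 427 = 817
⇒ h = 15.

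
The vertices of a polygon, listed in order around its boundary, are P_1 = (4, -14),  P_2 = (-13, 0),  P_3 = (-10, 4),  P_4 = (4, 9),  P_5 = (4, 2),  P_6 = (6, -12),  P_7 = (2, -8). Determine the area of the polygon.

224

Apply the shoelace (surveyor's) formula: 2A = Σ (x_i·y_{i+1} − x_{i+1}·y_i), indices taken mod 7.
Cross-terms: -182, -52, -106, -28, -60, -24, 4  ⇒  Σ = -448
Area = |Σ|/2 = 224.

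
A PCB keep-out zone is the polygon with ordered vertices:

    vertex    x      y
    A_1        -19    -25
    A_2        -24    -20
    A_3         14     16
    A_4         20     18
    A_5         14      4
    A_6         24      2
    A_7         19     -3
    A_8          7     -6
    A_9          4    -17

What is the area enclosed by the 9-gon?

Apply the shoelace formula: 2A = Σ (x_i·y_{i+1} − x_{i+1}·y_i), indices taken mod 9.
A_1→A_2: (-19)(-20) − (-24)(-25) = -220
A_2→A_3: (-24)(16) − (14)(-20) = -104
A_3→A_4: (14)(18) − (20)(16) = -68
A_4→A_5: (20)(4) − (14)(18) = -172
A_5→A_6: (14)(2) − (24)(4) = -68
A_6→A_7: (24)(-3) − (19)(2) = -110
A_7→A_8: (19)(-6) − (7)(-3) = -93
A_8→A_9: (7)(-17) − (4)(-6) = -95
A_9→A_1: (4)(-25) − (-19)(-17) = -423
Σ = -1353
Area = |Σ|/2 = 676.5.

676.5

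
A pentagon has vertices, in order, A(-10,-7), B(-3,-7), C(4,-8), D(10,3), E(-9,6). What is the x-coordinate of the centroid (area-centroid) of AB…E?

-119/93

Apply the shoelace formula. First the cross-terms c_i = x_i·y_{i+1} − x_{i+1}·y_i:
  49, 52, 92, 87, 123  ⇒  2A = 403, A = 201.5.
Then Σ (x_i + x_{i+1})·c_i = -1547, so x̄ = -1547 / (6·201.5) = -119/93.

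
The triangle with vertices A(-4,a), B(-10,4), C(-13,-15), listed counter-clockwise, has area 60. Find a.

The doubled signed area Σ (x_i y_{i+1} − x_{i+1} y_i) is linear in a.
With a=0 it equals 126; the coefficient of a is -3 (from the two edges through A).
So -3·a + 126 = 2·60 = 120 ⇒ a = 2.

2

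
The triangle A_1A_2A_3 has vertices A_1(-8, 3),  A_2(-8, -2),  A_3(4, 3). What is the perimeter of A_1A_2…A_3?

30

|A_1A_2| = √((0)² + (-5)²) = √25 = 5
|A_2A_3| = √((12)² + (5)²) = √169 = 13
|A_3A_1| = √((-12)² + (0)²) = √144 = 12
Perimeter = 5 + 13 + 12 = 30.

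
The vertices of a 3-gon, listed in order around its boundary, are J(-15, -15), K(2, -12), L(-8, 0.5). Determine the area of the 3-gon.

121.25

Apply the shoelace formula: 2A = Σ (x_i·y_{i+1} − x_{i+1}·y_i), indices taken mod 3.
J→K: (-15)(-12) − (2)(-15) = 210
K→L: (2)(0.5) − (-8)(-12) = -95
L→J: (-8)(-15) − (-15)(0.5) = 127.5
Σ = 242.5
Area = |Σ|/2 = 121.25.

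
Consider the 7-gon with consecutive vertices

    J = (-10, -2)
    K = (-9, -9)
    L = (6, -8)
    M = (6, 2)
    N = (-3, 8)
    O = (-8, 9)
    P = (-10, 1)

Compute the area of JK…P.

J→K: (-10)(-9) − (-9)(-2) = 72
K→L: (-9)(-8) − (6)(-9) = 126
L→M: (6)(2) − (6)(-8) = 60
M→N: (6)(8) − (-3)(2) = 54
N→O: (-3)(9) − (-8)(8) = 37
O→P: (-8)(1) − (-10)(9) = 82
P→J: (-10)(-2) − (-10)(1) = 30
Σ = 461
Area = |Σ|/2 = 230.5.

230.5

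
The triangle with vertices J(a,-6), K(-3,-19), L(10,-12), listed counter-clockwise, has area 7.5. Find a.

19

Write out the shoelace sum; only the two edges meeting at J involve a:
2·Area = [(10·(-6) − a·(-12)) + (a·(-19) − (-3)·(-6))] + 226
       = -7·a + 148 = 15
⇒ a = 19.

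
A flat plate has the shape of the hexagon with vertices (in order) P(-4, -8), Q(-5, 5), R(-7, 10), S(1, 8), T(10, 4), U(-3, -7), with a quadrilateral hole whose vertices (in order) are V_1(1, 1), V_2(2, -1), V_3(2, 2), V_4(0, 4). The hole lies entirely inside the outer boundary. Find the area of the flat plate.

Outer boundary:
Apply the shoelace (surveyor's) formula: 2A = Σ (x_i·y_{i+1} − x_{i+1}·y_i), indices taken mod 6.
Σ = (-60) + (-15) + (-66) + (-76) + (-58) + (-4) = -279
Area = |Σ|/2 = 139.5.
Hole:
Cross-terms: -3, 6, 8, -4  ⇒  Σ = 7
Area = |Σ|/2 = 3.5.
Net area = 139.5 − 3.5 = 136.

136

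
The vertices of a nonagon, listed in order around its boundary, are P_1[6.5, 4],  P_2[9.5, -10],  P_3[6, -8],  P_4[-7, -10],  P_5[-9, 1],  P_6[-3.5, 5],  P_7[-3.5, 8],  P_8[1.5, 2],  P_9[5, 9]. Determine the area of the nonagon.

Σ = (-103) + (-16) + (-116) + (-97) + (-41.5) + (-10.5) + (-19) + (3.5) + (-38.5) = -438
Area = |Σ|/2 = 219.

219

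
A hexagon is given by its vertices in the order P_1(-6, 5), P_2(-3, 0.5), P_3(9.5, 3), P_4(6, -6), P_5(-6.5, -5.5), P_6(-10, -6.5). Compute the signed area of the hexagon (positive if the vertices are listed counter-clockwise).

P_1→P_2: (-6)(0.5) − (-3)(5) = 12
P_2→P_3: (-3)(3) − (9.5)(0.5) = -13.75
P_3→P_4: (9.5)(-6) − (6)(3) = -75
P_4→P_5: (6)(-5.5) − (-6.5)(-6) = -72
P_5→P_6: (-6.5)(-6.5) − (-10)(-5.5) = -12.75
P_6→P_1: (-10)(5) − (-6)(-6.5) = -89
Σ = -250.5
Signed area = Σ/2 = -125.25 (negative ⇒ clockwise traversal).

-125.25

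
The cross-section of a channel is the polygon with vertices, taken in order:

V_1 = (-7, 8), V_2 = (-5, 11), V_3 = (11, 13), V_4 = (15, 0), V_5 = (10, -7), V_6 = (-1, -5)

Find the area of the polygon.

Apply the surveyor's formula: 2A = Σ (x_i·y_{i+1} − x_{i+1}·y_i), indices taken mod 6.
V_1→V_2: (-7)(11) − (-5)(8) = -37
V_2→V_3: (-5)(13) − (11)(11) = -186
V_3→V_4: (11)(0) − (15)(13) = -195
V_4→V_5: (15)(-7) − (10)(0) = -105
V_5→V_6: (10)(-5) − (-1)(-7) = -57
V_6→V_1: (-1)(8) − (-7)(-5) = -43
Σ = -623
Area = |Σ|/2 = 311.5.

311.5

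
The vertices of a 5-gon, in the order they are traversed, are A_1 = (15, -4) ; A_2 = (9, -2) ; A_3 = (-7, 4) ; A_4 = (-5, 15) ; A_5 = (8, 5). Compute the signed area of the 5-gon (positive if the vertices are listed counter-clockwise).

Apply the shoelace formula: 2A = Σ (x_i·y_{i+1} − x_{i+1}·y_i), indices taken mod 5.
A_1→A_2: (15)(-2) − (9)(-4) = 6
A_2→A_3: (9)(4) − (-7)(-2) = 22
A_3→A_4: (-7)(15) − (-5)(4) = -85
A_4→A_5: (-5)(5) − (8)(15) = -145
A_5→A_1: (8)(-4) − (15)(5) = -107
Σ = -309
Signed area = Σ/2 = -154.5 (negative ⇒ clockwise traversal).

-154.5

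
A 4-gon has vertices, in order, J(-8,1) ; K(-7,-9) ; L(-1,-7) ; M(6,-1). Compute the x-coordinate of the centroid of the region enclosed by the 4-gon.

Apply Gauss's area formula. First the cross-terms c_i = x_i·y_{i+1} − x_{i+1}·y_i:
  79, 40, 43, -2  ⇒  2A = 160, A = 80.
Then Σ (x_i + x_{i+1})·c_i = -1286, so x̄ = -1286 / (6·80) = -643/240.

-643/240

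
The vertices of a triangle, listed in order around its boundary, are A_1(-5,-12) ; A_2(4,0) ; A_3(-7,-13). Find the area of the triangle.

Apply Gauss's area formula: 2A = Σ (x_i·y_{i+1} − x_{i+1}·y_i), indices taken mod 3.
A_1→A_2: (-5)(0) − (4)(-12) = 48
A_2→A_3: (4)(-13) − (-7)(0) = -52
A_3→A_1: (-7)(-12) − (-5)(-13) = 19
Σ = 15
Area = |Σ|/2 = 7.5.

7.5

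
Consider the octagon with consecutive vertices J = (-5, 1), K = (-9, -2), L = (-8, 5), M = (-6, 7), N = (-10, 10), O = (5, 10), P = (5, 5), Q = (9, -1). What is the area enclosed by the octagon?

Cross-terms: 19, -61, -26, 10, -150, -25, -50, 4  ⇒  Σ = -279
Area = |Σ|/2 = 139.5.

139.5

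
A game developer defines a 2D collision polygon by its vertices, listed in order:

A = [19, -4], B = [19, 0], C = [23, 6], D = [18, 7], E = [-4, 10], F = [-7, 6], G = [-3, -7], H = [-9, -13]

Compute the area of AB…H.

411.5

A→B: (19)(0) − (19)(-4) = 76
B→C: (19)(6) − (23)(0) = 114
C→D: (23)(7) − (18)(6) = 53
D→E: (18)(10) − (-4)(7) = 208
E→F: (-4)(6) − (-7)(10) = 46
F→G: (-7)(-7) − (-3)(6) = 67
G→H: (-3)(-13) − (-9)(-7) = -24
H→A: (-9)(-4) − (19)(-13) = 283
Σ = 823
Area = |Σ|/2 = 411.5.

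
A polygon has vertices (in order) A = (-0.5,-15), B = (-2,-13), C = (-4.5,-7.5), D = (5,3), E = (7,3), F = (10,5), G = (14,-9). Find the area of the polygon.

Apply the shoelace (surveyor's) formula: 2A = Σ (x_i·y_{i+1} − x_{i+1}·y_i), indices taken mod 7.
Σ = (-23.5) + (-43.5) + (24) + (-6) + (5) + (-160) + (-214.5) = -418.5
Area = |Σ|/2 = 209.25.

209.25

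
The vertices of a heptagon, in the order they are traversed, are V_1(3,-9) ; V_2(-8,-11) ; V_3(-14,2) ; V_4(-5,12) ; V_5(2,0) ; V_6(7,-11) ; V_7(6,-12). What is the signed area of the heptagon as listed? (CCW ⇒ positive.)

-257.5

Apply the surveyor's formula: 2A = Σ (x_i·y_{i+1} − x_{i+1}·y_i), indices taken mod 7.
Σ = (-105) + (-170) + (-158) + (-24) + (-22) + (-18) + (-18) = -515
Signed area = Σ/2 = -257.5 (negative ⇒ clockwise traversal).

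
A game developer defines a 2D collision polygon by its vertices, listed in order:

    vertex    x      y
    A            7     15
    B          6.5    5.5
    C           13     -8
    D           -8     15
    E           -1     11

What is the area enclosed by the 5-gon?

108.25

Apply Gauss's area formula: 2A = Σ (x_i·y_{i+1} − x_{i+1}·y_i), indices taken mod 5.
Σ = (-59) + (-123.5) + (131) + (-73) + (-92) = -216.5
Area = |Σ|/2 = 108.25.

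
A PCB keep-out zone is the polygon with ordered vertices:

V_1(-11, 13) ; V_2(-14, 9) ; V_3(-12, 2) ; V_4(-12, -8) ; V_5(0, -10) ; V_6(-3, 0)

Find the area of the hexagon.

167

V_1→V_2: (-11)(9) − (-14)(13) = 83
V_2→V_3: (-14)(2) − (-12)(9) = 80
V_3→V_4: (-12)(-8) − (-12)(2) = 120
V_4→V_5: (-12)(-10) − (0)(-8) = 120
V_5→V_6: (0)(0) − (-3)(-10) = -30
V_6→V_1: (-3)(13) − (-11)(0) = -39
Σ = 334
Area = |Σ|/2 = 167.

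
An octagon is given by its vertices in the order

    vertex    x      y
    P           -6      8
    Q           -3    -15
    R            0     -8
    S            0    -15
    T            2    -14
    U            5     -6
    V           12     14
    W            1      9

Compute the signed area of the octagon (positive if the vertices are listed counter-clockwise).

Apply the surveyor's formula: 2A = Σ (x_i·y_{i+1} − x_{i+1}·y_i), indices taken mod 8.
Σ = (114) + (24) + (0) + (30) + (58) + (142) + (94) + (62) = 524
Signed area = Σ/2 = 262 (positive ⇒ counter-clockwise traversal).

262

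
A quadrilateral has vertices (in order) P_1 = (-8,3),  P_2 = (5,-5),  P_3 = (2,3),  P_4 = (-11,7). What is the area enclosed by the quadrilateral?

60

Apply the shoelace (surveyor's) formula: 2A = Σ (x_i·y_{i+1} − x_{i+1}·y_i), indices taken mod 4.
P_1→P_2: (-8)(-5) − (5)(3) = 25
P_2→P_3: (5)(3) − (2)(-5) = 25
P_3→P_4: (2)(7) − (-11)(3) = 47
P_4→P_1: (-11)(3) − (-8)(7) = 23
Σ = 120
Area = |Σ|/2 = 60.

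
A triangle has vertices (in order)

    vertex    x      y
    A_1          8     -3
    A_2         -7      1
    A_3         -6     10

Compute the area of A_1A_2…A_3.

Σ = (-13) + (-64) + (-62) = -139
Area = |Σ|/2 = 69.5.

69.5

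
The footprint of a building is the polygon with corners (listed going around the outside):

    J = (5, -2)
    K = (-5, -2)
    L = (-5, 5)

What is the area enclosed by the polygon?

35

Apply the shoelace (surveyor's) formula: 2A = Σ (x_i·y_{i+1} − x_{i+1}·y_i), indices taken mod 3.
J→K: (5)(-2) − (-5)(-2) = -20
K→L: (-5)(5) − (-5)(-2) = -35
L→J: (-5)(-2) − (5)(5) = -15
Σ = -70
Area = |Σ|/2 = 35.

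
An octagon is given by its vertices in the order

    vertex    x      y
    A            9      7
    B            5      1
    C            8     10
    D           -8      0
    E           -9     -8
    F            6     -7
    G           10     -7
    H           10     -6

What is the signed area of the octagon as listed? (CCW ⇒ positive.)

A→B: (9)(1) − (5)(7) = -26
B→C: (5)(10) − (8)(1) = 42
C→D: (8)(0) − (-8)(10) = 80
D→E: (-8)(-8) − (-9)(0) = 64
E→F: (-9)(-7) − (6)(-8) = 111
F→G: (6)(-7) − (10)(-7) = 28
G→H: (10)(-6) − (10)(-7) = 10
H→A: (10)(7) − (9)(-6) = 124
Σ = 433
Signed area = Σ/2 = 216.5 (positive ⇒ counter-clockwise traversal).

216.5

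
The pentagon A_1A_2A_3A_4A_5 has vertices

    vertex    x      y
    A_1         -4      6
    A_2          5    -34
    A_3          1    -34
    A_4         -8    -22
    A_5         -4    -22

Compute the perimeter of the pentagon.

|A_1A_2| = √((9)² + (-40)²) = √1681 = 41
|A_2A_3| = √((-4)² + (0)²) = √16 = 4
|A_3A_4| = √((-9)² + (12)²) = √225 = 15
|A_4A_5| = √((4)² + (0)²) = √16 = 4
|A_5A_1| = √((0)² + (28)²) = √784 = 28
Perimeter = 41 + 4 + 15 + 4 + 28 = 92.

92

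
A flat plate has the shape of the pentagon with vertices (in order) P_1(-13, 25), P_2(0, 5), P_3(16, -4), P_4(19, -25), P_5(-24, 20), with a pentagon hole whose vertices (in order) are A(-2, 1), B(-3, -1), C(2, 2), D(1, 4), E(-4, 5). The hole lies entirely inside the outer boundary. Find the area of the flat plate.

Outer boundary:
Apply the shoelace (surveyor's) formula: 2A = Σ (x_i·y_{i+1} − x_{i+1}·y_i), indices taken mod 5.
Cross-terms: -65, -80, -324, -220, -340  ⇒  Σ = -1029
Area = |Σ|/2 = 514.5.
Hole:
Apply Gauss's area formula: 2A = Σ (x_i·y_{i+1} − x_{i+1}·y_i), indices taken mod 5.
Σ = (5) + (-4) + (6) + (21) + (6) = 34
Area = |Σ|/2 = 17.
Net area = 514.5 − 17 = 497.5.

497.5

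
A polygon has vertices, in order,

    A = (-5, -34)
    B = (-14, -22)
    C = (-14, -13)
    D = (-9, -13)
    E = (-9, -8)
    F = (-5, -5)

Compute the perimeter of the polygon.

|AB| = √((-9)² + (12)²) = √225 = 15
|BC| = √((0)² + (9)²) = √81 = 9
|CD| = √((5)² + (0)²) = √25 = 5
|DE| = √((0)² + (5)²) = √25 = 5
|EF| = √((4)² + (3)²) = √25 = 5
|FA| = √((0)² + (-29)²) = √841 = 29
Perimeter = 15 + 9 + 5 + 5 + 5 + 29 = 68.

68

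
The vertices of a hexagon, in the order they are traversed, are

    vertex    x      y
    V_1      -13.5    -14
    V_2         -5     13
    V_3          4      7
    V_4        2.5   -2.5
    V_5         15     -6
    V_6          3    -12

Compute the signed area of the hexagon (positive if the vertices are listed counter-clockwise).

Σ = (-245.5) + (-87) + (-27.5) + (22.5) + (-162) + (-204) = -703.5
Signed area = Σ/2 = -351.75 (negative ⇒ clockwise traversal).

-351.75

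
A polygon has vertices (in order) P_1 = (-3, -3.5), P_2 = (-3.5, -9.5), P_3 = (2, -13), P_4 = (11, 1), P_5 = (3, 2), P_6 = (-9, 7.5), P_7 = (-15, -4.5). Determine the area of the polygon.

238.625

P_1→P_2: (-3)(-9.5) − (-3.5)(-3.5) = 16.25
P_2→P_3: (-3.5)(-13) − (2)(-9.5) = 64.5
P_3→P_4: (2)(1) − (11)(-13) = 145
P_4→P_5: (11)(2) − (3)(1) = 19
P_5→P_6: (3)(7.5) − (-9)(2) = 40.5
P_6→P_7: (-9)(-4.5) − (-15)(7.5) = 153
P_7→P_1: (-15)(-3.5) − (-3)(-4.5) = 39
Σ = 477.25
Area = |Σ|/2 = 238.625.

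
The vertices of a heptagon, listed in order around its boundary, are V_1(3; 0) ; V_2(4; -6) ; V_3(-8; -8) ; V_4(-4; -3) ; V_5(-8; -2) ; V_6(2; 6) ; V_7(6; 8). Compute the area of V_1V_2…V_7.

105

Σ = (-18) + (-80) + (-8) + (-16) + (-44) + (-20) + (-24) = -210
Area = |Σ|/2 = 105.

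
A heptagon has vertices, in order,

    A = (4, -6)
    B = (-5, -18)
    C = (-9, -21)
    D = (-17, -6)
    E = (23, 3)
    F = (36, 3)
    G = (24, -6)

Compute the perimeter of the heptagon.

126

|AB| = √((-9)² + (-12)²) = √225 = 15
|BC| = √((-4)² + (-3)²) = √25 = 5
|CD| = √((-8)² + (15)²) = √289 = 17
|DE| = √((40)² + (9)²) = √1681 = 41
|EF| = √((13)² + (0)²) = √169 = 13
|FG| = √((-12)² + (-9)²) = √225 = 15
|GA| = √((-20)² + (0)²) = √400 = 20
Perimeter = 15 + 5 + 17 + 41 + 13 + 15 + 20 = 126.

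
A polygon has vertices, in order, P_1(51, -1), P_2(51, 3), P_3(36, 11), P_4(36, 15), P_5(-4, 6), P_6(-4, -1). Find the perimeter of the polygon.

|P_1P_2| = √((0)² + (4)²) = √16 = 4
|P_2P_3| = √((-15)² + (8)²) = √289 = 17
|P_3P_4| = √((0)² + (4)²) = √16 = 4
|P_4P_5| = √((-40)² + (-9)²) = √1681 = 41
|P_5P_6| = √((0)² + (-7)²) = √49 = 7
|P_6P_1| = √((55)² + (0)²) = √3025 = 55
Perimeter = 4 + 17 + 4 + 41 + 7 + 55 = 128.

128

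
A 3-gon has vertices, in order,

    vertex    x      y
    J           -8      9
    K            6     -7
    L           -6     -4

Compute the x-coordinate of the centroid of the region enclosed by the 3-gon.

-8/3

Apply the shoelace formula. First the cross-terms c_i = x_i·y_{i+1} − x_{i+1}·y_i:
  2, -66, -86  ⇒  2A = -150, A = -75.
Then Σ (x_i + x_{i+1})·c_i = 1200, so x̄ = 1200 / (6·(-75)) = -8/3.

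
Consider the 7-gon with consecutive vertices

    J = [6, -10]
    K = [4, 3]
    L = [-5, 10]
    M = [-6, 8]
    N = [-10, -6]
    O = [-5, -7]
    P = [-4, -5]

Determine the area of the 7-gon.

178

Apply the shoelace formula: 2A = Σ (x_i·y_{i+1} − x_{i+1}·y_i), indices taken mod 7.
Cross-terms: 58, 55, 20, 116, 40, -3, 70  ⇒  Σ = 356
Area = |Σ|/2 = 178.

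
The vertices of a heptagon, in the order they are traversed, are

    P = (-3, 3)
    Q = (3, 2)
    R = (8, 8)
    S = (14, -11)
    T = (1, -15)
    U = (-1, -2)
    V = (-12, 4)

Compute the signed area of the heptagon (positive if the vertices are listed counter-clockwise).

P→Q: (-3)(2) − (3)(3) = -15
Q→R: (3)(8) − (8)(2) = 8
R→S: (8)(-11) − (14)(8) = -200
S→T: (14)(-15) − (1)(-11) = -199
T→U: (1)(-2) − (-1)(-15) = -17
U→V: (-1)(4) − (-12)(-2) = -28
V→P: (-12)(3) − (-3)(4) = -24
Σ = -475
Signed area = Σ/2 = -237.5 (negative ⇒ clockwise traversal).

-237.5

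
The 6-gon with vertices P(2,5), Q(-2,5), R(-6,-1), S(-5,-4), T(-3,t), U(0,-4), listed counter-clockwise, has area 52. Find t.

-5

The doubled signed area Σ (x_i y_{i+1} − x_{i+1} y_i) is linear in t.
With t=0 it equals 79; the coefficient of t is -5 (from the two edges through T).
So -5·t + 79 = 2·52 = 104 ⇒ t = -5.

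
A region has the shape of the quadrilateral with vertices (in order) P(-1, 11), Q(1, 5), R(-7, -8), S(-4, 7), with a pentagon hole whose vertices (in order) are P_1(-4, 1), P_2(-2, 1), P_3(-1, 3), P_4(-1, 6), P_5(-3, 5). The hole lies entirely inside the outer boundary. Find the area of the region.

Outer boundary:
Cross-terms: -16, 27, -81, -37  ⇒  Σ = -107
Area = |Σ|/2 = 53.5.
Hole:
Apply Gauss's area formula: 2A = Σ (x_i·y_{i+1} − x_{i+1}·y_i), indices taken mod 5.
Σ = (-2) + (-5) + (-3) + (13) + (17) = 20
Area = |Σ|/2 = 10.
Net area = 53.5 − 10 = 43.5.

43.5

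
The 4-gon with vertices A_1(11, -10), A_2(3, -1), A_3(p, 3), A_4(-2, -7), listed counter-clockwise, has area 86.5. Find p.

-7

The doubled signed area Σ (x_i y_{i+1} − x_{i+1} y_i) is linear in p.
With p=0 it equals 131; the coefficient of p is -6 (from the two edges through A_3).
So -6·p + 131 = 2·86.5 = 173 ⇒ p = -7.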